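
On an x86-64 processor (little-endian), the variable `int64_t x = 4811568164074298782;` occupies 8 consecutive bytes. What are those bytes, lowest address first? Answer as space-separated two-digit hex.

9E 1D 3A A0 C0 1F C6 42

4811568164074298782 in hexadecimal, padded to 64 bits, is 0x42C61FC0A03A1D9E.
Split into bytes (most-significant first): 42 C6 1F C0 A0 3A 1D 9E.
Little-endian stores the least-significant byte at the lowest address.
So at ascending addresses the bytes are 9E 1D 3A A0 C0 1F C6 42.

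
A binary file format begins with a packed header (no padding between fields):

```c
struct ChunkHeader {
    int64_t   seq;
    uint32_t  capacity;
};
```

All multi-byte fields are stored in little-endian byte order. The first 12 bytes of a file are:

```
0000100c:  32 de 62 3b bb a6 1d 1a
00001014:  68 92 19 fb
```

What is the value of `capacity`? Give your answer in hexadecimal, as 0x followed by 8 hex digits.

`capacity` follows `seq` (8 bytes), so it starts at byte offset 8 and occupies 4 bytes.
Bytes at offsets 8..11: 68 92 19 FB.
Little-endian stores the least-significant byte at the lowest address.
Reassemble most-significant byte first: FB 19 92 68 → 0xFB199268.

0xFB199268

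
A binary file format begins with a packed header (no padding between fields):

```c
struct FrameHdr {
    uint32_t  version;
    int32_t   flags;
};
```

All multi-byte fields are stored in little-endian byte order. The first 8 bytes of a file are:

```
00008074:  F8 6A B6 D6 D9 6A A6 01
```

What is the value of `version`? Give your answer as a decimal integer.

3602279160

`version` is the first field, at byte offset 0, occupying 4 bytes.
Bytes at offsets 0..3: F8 6A B6 D6.
Little-endian stores the least-significant byte at the lowest address.
Reassemble most-significant byte first: D6 B6 6A F8 → 0xD6B66AF8.
0xD6B66AF8 = 3602279160.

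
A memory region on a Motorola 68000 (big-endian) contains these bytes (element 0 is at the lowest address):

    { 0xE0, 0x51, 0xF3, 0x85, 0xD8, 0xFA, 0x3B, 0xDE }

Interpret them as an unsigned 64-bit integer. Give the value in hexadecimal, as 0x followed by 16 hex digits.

0xE051F385D8FA3BDE

Big-endian stores the most-significant byte at the lowest address.
The bytes are already most-significant first: 0xE051F385D8FA3BDE.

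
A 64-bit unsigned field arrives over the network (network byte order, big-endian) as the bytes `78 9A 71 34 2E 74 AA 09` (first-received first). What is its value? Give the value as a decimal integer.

8690382899896429065

In big-endian order the high byte comes first in memory.
The bytes are already most-significant first: 0x789A71342E74AA09.
0x789A71342E74AA09 = 8690382899896429065.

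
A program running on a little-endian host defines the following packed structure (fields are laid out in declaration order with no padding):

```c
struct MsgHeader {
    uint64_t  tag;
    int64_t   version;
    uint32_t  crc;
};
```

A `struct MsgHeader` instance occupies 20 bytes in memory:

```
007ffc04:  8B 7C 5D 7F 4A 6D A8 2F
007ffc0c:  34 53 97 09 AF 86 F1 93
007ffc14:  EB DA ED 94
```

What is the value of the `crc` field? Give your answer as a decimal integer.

`crc` follows `tag` (8 B), `version` (8 B), so it starts at offset 8 + 8 = 16 and occupies 4 bytes.
Bytes at offsets 16..19: EB DA ED 94.
Little-endian: lowest address holds the least-significant byte.
Reassemble most-significant byte first: 94 ED DA EB → 0x94EDDAEB.
0x94EDDAEB = 2498616043.

2498616043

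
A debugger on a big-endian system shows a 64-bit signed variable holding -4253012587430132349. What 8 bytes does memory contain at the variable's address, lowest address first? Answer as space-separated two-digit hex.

Two's complement of -4253012587430132349 in 64 bits: 4253012587430132349 = 0x3B05BC6A3309BA7D; invert → 0xC4FA4395CCF64582; add 1 → 0xC4FA4395CCF64583.
Split into bytes (most-significant first): C4 FA 43 95 CC F6 45 83.
In big-endian order the high byte comes first in memory.
So the memory order matches the most-significant-first order: C4 FA 43 95 CC F6 45 83.

C4 FA 43 95 CC F6 45 83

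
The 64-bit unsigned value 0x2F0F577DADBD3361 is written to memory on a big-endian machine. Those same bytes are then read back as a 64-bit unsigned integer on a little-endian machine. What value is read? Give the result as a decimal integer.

7004150398321102639

Stored big-endian, the bytes at ascending addresses are 2F 0F 57 7D AD BD 33 61.
Read back as little-endian, the first byte is least significant, giving 0x6133BDAD7D570F2F.
0x6133BDAD7D570F2F = 7004150398321102639.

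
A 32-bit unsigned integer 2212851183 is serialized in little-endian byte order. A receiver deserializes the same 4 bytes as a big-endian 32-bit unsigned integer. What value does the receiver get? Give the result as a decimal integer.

2212851183 in 32-bit hexadecimal is 0x83E56DEF.
Stored little-endian, the bytes at ascending addresses are EF 6D E5 83.
Read back as big-endian, the last byte is least significant, giving 0xEF6DE583.
0xEF6DE583 = 4016956803.

4016956803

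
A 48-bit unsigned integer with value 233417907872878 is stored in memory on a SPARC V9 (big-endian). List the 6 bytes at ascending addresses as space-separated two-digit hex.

233417907872878 in hexadecimal, padded to 48 bits, is 0xD44AD77BA46E.
Split into bytes (most-significant first): D4 4A D7 7B A4 6E.
In big-endian order the high byte comes first in memory.
So the memory order matches the most-significant-first order: D4 4A D7 7B A4 6E.

D4 4A D7 7B A4 6E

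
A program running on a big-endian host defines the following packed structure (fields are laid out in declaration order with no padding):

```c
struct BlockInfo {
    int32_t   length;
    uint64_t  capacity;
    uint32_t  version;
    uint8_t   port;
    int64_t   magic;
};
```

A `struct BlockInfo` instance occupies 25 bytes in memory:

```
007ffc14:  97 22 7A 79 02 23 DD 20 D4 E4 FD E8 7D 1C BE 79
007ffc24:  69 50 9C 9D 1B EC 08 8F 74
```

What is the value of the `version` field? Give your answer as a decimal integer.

2099035769

`version` follows `length` (4 B), `capacity` (8 B), so it starts at offset 4 + 8 = 12 and occupies 4 bytes.
Bytes at offsets 12..15: 7D 1C BE 79.
Big-endian stores the most-significant byte at the lowest address.
The bytes are already most-significant first: 0x7D1CBE79.
0x7D1CBE79 = 2099035769.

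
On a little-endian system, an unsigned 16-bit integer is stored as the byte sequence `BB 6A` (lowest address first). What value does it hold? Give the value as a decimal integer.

In little-endian order the low byte comes first in memory.
Reassemble most-significant byte first: 6A BB → 0x6ABB.
0x6ABB = 27323.

27323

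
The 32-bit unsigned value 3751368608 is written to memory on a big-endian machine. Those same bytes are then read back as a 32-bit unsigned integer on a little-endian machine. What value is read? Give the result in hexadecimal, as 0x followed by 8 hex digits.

3751368608 in 32-bit hexadecimal is 0xDF9957A0.
Stored big-endian, the bytes at ascending addresses are DF 99 57 A0.
Read back as little-endian, the first byte is least significant, giving 0xA05799DF.

0xA05799DF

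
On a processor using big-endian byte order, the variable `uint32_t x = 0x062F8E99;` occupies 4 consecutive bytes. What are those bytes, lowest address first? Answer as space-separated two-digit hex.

06 2F 8E 99

Split into bytes (most-significant first): 06 2F 8E 99.
Big-endian: lowest address holds the most-significant byte.
So the memory order matches the most-significant-first order: 06 2F 8E 99.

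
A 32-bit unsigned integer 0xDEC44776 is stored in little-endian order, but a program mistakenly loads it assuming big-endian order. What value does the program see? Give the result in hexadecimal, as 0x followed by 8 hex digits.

0x7647C4DE

Stored little-endian, the bytes at ascending addresses are 76 47 C4 DE.
Read back as big-endian, the last byte is least significant, giving 0x7647C4DE.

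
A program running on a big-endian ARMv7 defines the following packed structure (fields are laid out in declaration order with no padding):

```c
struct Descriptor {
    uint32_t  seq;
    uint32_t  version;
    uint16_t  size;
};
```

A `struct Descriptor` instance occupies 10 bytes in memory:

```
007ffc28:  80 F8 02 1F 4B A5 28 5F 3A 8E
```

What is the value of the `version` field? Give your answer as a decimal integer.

`version` follows `seq` (4 bytes), so it starts at byte offset 4 and occupies 4 bytes.
Bytes at offsets 4..7: 4B A5 28 5F.
Big-endian stores the most-significant byte at the lowest address.
The bytes are already most-significant first: 0x4BA5285F.
0x4BA5285F = 1269114975.

1269114975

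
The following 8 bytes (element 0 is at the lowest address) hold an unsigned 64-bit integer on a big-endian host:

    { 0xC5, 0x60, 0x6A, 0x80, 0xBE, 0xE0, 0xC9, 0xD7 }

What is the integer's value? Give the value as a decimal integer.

14222484724426787287

In big-endian order the high byte comes first in memory.
The bytes are already most-significant first: 0xC5606A80BEE0C9D7.
0xC5606A80BEE0C9D7 = 14222484724426787287.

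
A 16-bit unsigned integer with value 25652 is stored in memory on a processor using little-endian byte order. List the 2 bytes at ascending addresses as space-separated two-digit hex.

25652 in hexadecimal, padded to 16 bits, is 0x6434.
Split into bytes (most-significant first): 64 34.
Little-endian: lowest address holds the least-significant byte.
So at ascending addresses the bytes are 34 64.

34 64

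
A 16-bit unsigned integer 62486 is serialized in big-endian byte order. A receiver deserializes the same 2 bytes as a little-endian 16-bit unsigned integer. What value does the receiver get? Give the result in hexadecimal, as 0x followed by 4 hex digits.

62486 in 16-bit hexadecimal is 0xF416.
Stored big-endian, the bytes at ascending addresses are F4 16.
Read back as little-endian, the first byte is least significant, giving 0x16F4.

0x16F4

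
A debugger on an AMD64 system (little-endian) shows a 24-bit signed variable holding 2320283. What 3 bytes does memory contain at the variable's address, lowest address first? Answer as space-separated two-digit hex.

2320283 in hexadecimal, padded to 24 bits, is 0x23679B.
Split into bytes (most-significant first): 23 67 9B.
Little-endian: lowest address holds the least-significant byte.
So at ascending addresses the bytes are 9B 67 23.

9B 67 23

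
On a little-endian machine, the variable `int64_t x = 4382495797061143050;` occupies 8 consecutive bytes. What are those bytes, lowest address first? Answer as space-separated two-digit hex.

0A CA 78 3D B5 C0 D1 3C

4382495797061143050 in hexadecimal, padded to 64 bits, is 0x3CD1C0B53D78CA0A.
Split into bytes (most-significant first): 3C D1 C0 B5 3D 78 CA 0A.
In little-endian order the low byte comes first in memory.
So at ascending addresses the bytes are 0A CA 78 3D B5 C0 D1 3C.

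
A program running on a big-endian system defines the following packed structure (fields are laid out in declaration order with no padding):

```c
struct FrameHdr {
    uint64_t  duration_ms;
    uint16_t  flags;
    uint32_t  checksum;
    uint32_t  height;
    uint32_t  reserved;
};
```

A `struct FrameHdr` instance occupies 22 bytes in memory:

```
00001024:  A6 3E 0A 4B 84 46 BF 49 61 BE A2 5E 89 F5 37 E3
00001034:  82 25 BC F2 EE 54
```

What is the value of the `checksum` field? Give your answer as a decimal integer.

2724104693

`checksum` follows `duration_ms` (8 B), `flags` (2 B), so it starts at offset 8 + 2 = 10 and occupies 4 bytes.
Bytes at offsets 10..13: A2 5E 89 F5.
Big-endian: lowest address holds the most-significant byte.
The bytes are already most-significant first: 0xA25E89F5.
0xA25E89F5 = 2724104693.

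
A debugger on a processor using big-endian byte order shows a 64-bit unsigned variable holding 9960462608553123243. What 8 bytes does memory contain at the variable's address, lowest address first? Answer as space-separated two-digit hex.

9960462608553123243 in hexadecimal, padded to 64 bits, is 0x8A3AABF83D5E9DAB.
Split into bytes (most-significant first): 8A 3A AB F8 3D 5E 9D AB.
In big-endian order the high byte comes first in memory.
So the memory order matches the most-significant-first order: 8A 3A AB F8 3D 5E 9D AB.

8A 3A AB F8 3D 5E 9D AB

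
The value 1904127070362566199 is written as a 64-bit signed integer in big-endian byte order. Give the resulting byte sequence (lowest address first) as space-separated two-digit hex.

1A 6C D1 7B 64 2A 7E 37

1904127070362566199 in hexadecimal, padded to 64 bits, is 0x1A6CD17B642A7E37.
Split into bytes (most-significant first): 1A 6C D1 7B 64 2A 7E 37.
Big-endian: lowest address holds the most-significant byte.
So the memory order matches the most-significant-first order: 1A 6C D1 7B 64 2A 7E 37.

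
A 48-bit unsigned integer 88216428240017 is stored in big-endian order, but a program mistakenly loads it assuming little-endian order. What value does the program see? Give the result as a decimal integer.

88216428240017 in 48-bit hexadecimal is 0x503B7CDE5C91.
Stored big-endian, the bytes at ascending addresses are 50 3B 7C DE 5C 91.
Read back as little-endian, the first byte is least significant, giving 0x915CDE7C3B50.
0x915CDE7C3B50 = 159828055702352.

159828055702352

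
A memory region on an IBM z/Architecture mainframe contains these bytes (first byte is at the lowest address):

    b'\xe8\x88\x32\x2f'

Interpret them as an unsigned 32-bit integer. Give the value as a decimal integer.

In big-endian order the high byte comes first in memory.
The bytes are already most-significant first: 0xE888322F.
0xE888322F = 3901239855.

3901239855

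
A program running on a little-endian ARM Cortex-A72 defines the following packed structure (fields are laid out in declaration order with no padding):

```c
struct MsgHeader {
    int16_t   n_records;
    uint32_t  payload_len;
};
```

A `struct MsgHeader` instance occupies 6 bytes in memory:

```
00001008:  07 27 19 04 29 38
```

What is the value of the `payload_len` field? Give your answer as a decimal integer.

`payload_len` follows `n_records` (2 bytes), so it starts at byte offset 2 and occupies 4 bytes.
Bytes at offsets 2..5: 19 04 29 38.
Little-endian stores the least-significant byte at the lowest address.
Reassemble most-significant byte first: 38 29 04 19 → 0x38290419.
0x38290419 = 942212121.

942212121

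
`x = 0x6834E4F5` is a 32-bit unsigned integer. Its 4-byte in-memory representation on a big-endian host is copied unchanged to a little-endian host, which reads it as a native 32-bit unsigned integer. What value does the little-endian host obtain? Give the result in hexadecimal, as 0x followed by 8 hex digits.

Stored big-endian, the bytes at ascending addresses are 68 34 E4 F5.
Read back as little-endian, the first byte is least significant, giving 0xF5E43468.

0xF5E43468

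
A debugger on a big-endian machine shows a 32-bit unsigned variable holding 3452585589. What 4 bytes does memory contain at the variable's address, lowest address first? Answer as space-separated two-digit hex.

CD CA 46 75

3452585589 in hexadecimal, padded to 32 bits, is 0xCDCA4675.
Split into bytes (most-significant first): CD CA 46 75.
Big-endian stores the most-significant byte at the lowest address.
So the memory order matches the most-significant-first order: CD CA 46 75.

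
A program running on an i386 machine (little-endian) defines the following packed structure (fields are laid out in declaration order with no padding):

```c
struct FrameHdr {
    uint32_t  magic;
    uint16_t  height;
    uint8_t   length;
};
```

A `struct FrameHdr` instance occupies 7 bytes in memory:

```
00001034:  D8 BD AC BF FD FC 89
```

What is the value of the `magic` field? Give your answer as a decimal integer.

`magic` is the first field, at byte offset 0, occupying 4 bytes.
Bytes at offsets 0..3: D8 BD AC BF.
Little-endian stores the least-significant byte at the lowest address.
Reassemble most-significant byte first: BF AC BD D8 → 0xBFACBDD8.
0xBFACBDD8 = 3215769048.

3215769048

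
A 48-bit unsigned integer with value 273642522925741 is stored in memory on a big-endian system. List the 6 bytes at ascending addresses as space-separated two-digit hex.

F8 E0 5D 5F DA AD

273642522925741 in hexadecimal, padded to 48 bits, is 0xF8E05D5FDAAD.
Split into bytes (most-significant first): F8 E0 5D 5F DA AD.
In big-endian order the high byte comes first in memory.
So the memory order matches the most-significant-first order: F8 E0 5D 5F DA AD.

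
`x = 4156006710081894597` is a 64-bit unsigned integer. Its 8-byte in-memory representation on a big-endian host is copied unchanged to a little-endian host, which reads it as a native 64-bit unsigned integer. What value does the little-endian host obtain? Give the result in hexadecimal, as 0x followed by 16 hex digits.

4156006710081894597 in 64-bit hexadecimal is 0x39AD1A15569238C5.
Stored big-endian, the bytes at ascending addresses are 39 AD 1A 15 56 92 38 C5.
Read back as little-endian, the first byte is least significant, giving 0xC5389256151AAD39.

0xC5389256151AAD39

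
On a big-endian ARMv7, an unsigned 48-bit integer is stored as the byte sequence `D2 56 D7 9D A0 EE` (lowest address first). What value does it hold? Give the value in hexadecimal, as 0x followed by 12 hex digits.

Big-endian: lowest address holds the most-significant byte.
The bytes are already most-significant first: 0xD256D79DA0EE.

0xD256D79DA0EE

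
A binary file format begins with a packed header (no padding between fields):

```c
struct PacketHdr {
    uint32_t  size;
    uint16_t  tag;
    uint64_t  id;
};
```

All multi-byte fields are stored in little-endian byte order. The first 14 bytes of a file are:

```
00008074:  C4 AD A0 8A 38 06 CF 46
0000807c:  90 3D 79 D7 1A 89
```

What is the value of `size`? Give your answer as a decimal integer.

2325786052

`size` is the first field, at byte offset 0, occupying 4 bytes.
Bytes at offsets 0..3: C4 AD A0 8A.
Little-endian stores the least-significant byte at the lowest address.
Reassemble most-significant byte first: 8A A0 AD C4 → 0x8AA0ADC4.
0x8AA0ADC4 = 2325786052.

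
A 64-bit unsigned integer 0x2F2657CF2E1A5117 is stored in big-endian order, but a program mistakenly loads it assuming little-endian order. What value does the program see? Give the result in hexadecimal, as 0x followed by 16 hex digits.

0x17511A2ECF57262F

Stored big-endian, the bytes at ascending addresses are 2F 26 57 CF 2E 1A 51 17.
Read back as little-endian, the first byte is least significant, giving 0x17511A2ECF57262F.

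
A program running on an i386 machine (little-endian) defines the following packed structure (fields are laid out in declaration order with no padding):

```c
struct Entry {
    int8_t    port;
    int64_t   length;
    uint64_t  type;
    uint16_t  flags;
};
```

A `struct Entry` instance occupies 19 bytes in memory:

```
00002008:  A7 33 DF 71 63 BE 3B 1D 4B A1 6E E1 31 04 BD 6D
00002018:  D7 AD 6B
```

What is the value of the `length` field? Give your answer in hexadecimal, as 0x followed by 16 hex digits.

`length` follows `port` (1 byte), so it starts at byte offset 1 and occupies 8 bytes.
Bytes at offsets 1..8: 33 DF 71 63 BE 3B 1D 4B.
In little-endian order the low byte comes first in memory.
Reassemble most-significant byte first: 4B 1D 3B BE 63 71 DF 33 → 0x4B1D3BBE6371DF33.

0x4B1D3BBE6371DF33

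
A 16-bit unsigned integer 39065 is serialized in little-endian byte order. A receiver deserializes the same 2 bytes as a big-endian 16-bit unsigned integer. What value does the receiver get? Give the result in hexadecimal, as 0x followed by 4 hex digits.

39065 in 16-bit hexadecimal is 0x9899.
Stored little-endian, the bytes at ascending addresses are 99 98.
Read back as big-endian, the last byte is least significant, giving 0x9998.

0x9998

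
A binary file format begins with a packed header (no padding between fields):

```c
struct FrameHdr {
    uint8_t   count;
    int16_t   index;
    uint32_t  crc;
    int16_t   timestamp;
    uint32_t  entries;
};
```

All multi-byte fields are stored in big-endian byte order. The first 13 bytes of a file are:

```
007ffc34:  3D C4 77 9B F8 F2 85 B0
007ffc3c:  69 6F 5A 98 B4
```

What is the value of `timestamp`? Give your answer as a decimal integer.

`timestamp` follows `count` (1 B), `index` (2 B), `crc` (4 B), so it starts at offset 1 + 2 + 4 = 7 and occupies 2 bytes.
Bytes at offsets 7..8: B0 69.
Big-endian: lowest address holds the most-significant byte.
The bytes are already most-significant first: 0xB069.
Top bit is set, so as a signed 16-bit value this is 0xB069 − 2^16 = -20375.

-20375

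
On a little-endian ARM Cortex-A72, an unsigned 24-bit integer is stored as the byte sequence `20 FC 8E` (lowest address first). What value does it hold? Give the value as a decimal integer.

9370656

In little-endian order the low byte comes first in memory.
Reassemble most-significant byte first: 8E FC 20 → 0x8EFC20.
0x8EFC20 = 9370656.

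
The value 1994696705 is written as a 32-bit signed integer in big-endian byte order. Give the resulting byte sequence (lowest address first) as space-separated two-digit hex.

1994696705 in hexadecimal, padded to 32 bits, is 0x76E4A801.
Split into bytes (most-significant first): 76 E4 A8 01.
In big-endian order the high byte comes first in memory.
So the memory order matches the most-significant-first order: 76 E4 A8 01.

76 E4 A8 01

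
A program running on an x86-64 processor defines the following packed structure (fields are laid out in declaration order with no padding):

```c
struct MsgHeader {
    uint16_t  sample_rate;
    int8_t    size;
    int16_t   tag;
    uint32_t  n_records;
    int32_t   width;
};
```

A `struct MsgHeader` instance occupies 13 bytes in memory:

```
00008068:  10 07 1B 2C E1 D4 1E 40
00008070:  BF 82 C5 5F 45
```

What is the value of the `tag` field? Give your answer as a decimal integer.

`tag` follows `sample_rate` (2 B), `size` (1 B), so it starts at offset 2 + 1 = 3 and occupies 2 bytes.
Bytes at offsets 3..4: 2C E1.
Little-endian: lowest address holds the least-significant byte.
Reassemble most-significant byte first: E1 2C → 0xE12C.
Top bit is set, so as a signed 16-bit value this is 0xE12C − 2^16 = -7892.

-7892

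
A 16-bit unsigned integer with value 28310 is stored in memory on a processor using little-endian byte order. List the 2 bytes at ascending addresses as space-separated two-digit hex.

96 6E

28310 in hexadecimal, padded to 16 bits, is 0x6E96.
Split into bytes (most-significant first): 6E 96.
Little-endian stores the least-significant byte at the lowest address.
So at ascending addresses the bytes are 96 6E.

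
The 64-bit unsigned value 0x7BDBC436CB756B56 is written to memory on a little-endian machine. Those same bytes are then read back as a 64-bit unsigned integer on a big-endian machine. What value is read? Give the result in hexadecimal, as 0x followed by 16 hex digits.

Stored little-endian, the bytes at ascending addresses are 56 6B 75 CB 36 C4 DB 7B.
Read back as big-endian, the last byte is least significant, giving 0x566B75CB36C4DB7B.

0x566B75CB36C4DB7B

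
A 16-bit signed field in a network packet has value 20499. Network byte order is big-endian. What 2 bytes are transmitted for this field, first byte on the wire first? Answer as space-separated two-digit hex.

50 13

20499 in hexadecimal, padded to 16 bits, is 0x5013.
Split into bytes (most-significant first): 50 13.
Big-endian stores the most-significant byte at the lowest address.
So the memory order matches the most-significant-first order: 50 13.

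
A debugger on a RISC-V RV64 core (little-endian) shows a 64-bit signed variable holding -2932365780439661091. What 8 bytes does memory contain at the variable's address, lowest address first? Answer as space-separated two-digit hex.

Two's complement of -2932365780439661091 in 64 bits: 2932365780439661091 = 0x28B1DB24169DFA23; invert → 0xD74E24DBE96205DC; add 1 → 0xD74E24DBE96205DD.
Split into bytes (most-significant first): D7 4E 24 DB E9 62 05 DD.
Little-endian: lowest address holds the least-significant byte.
So at ascending addresses the bytes are DD 05 62 E9 DB 24 4E D7.

DD 05 62 E9 DB 24 4E D7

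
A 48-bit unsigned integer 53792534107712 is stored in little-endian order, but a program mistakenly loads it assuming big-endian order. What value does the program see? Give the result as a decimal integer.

53792534107712 in 48-bit hexadecimal is 0x30EC8CE31640.
Stored little-endian, the bytes at ascending addresses are 40 16 E3 8C EC 30.
Read back as big-endian, the last byte is least significant, giving 0x4016E38CEC30.
0x4016E38CEC30 = 70467051121712.

70467051121712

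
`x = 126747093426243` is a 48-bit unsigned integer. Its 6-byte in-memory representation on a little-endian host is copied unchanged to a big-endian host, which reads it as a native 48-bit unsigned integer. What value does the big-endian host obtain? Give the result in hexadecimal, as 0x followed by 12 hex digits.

126747093426243 in 48-bit hexadecimal is 0x73469B7AE043.
Stored little-endian, the bytes at ascending addresses are 43 E0 7A 9B 46 73.
Read back as big-endian, the last byte is least significant, giving 0x43E07A9B4673.

0x43E07A9B4673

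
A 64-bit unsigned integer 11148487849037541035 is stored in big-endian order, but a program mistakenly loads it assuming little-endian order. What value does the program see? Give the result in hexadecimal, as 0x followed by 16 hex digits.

0xAB2EA4A8A162B79A

11148487849037541035 in 64-bit hexadecimal is 0x9AB762A1A8A42EAB.
Stored big-endian, the bytes at ascending addresses are 9A B7 62 A1 A8 A4 2E AB.
Read back as little-endian, the first byte is least significant, giving 0xAB2EA4A8A162B79A.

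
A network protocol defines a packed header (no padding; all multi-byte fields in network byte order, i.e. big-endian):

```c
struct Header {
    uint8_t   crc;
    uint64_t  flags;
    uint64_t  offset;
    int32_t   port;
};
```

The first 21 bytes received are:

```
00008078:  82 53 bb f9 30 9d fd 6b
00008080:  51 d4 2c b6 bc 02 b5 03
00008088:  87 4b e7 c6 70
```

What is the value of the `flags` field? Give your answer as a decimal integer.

6033690112997288785

`flags` follows `crc` (1 byte), so it starts at byte offset 1 and occupies 8 bytes.
Bytes at offsets 1..8: 53 BB F9 30 9D FD 6B 51.
In big-endian order the high byte comes first in memory.
The bytes are already most-significant first: 0x53BBF9309DFD6B51.
0x53BBF9309DFD6B51 = 6033690112997288785.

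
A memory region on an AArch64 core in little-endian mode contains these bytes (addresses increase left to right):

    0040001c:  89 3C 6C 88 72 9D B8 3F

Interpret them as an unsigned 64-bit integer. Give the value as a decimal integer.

4591592935344848009

In little-endian order the low byte comes first in memory.
Reassemble most-significant byte first: 3F B8 9D 72 88 6C 3C 89 → 0x3FB89D72886C3C89.
0x3FB89D72886C3C89 = 4591592935344848009.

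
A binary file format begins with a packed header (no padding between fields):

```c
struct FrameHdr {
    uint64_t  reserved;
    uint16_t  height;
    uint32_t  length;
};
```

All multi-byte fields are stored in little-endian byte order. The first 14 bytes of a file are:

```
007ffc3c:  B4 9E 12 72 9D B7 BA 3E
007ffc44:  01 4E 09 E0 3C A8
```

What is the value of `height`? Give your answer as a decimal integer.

`height` follows `reserved` (8 bytes), so it starts at byte offset 8 and occupies 2 bytes.
Bytes at offsets 8..9: 01 4E.
Little-endian: lowest address holds the least-significant byte.
Reassemble most-significant byte first: 4E 01 → 0x4E01.
0x4E01 = 19969.

19969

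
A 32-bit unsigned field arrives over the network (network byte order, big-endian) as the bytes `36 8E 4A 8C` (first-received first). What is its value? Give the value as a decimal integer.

Big-endian stores the most-significant byte at the lowest address.
The bytes are already most-significant first: 0x368E4A8C.
0x368E4A8C = 915294860.

915294860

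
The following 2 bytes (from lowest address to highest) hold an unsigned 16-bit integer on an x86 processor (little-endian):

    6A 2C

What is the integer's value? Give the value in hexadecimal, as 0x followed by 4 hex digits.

0x2C6A

In little-endian order the low byte comes first in memory.
Reassemble most-significant byte first: 2C 6A → 0x2C6A.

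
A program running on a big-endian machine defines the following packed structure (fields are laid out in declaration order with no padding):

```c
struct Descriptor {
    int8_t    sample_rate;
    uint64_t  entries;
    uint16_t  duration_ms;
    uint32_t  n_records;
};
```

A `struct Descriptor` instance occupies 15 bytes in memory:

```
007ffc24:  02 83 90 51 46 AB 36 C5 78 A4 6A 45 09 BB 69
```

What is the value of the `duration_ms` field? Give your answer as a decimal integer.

`duration_ms` follows `sample_rate` (1 B), `entries` (8 B), so it starts at offset 1 + 8 = 9 and occupies 2 bytes.
Bytes at offsets 9..10: A4 6A.
Big-endian: lowest address holds the most-significant byte.
The bytes are already most-significant first: 0xA46A.
0xA46A = 42090.

42090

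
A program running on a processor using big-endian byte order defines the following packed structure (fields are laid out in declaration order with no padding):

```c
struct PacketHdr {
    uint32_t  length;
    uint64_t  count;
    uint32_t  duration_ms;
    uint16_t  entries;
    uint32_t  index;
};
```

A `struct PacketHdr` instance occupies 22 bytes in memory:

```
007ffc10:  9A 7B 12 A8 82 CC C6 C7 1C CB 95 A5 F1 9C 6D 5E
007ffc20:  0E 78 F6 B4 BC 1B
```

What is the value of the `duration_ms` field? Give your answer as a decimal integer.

`duration_ms` follows `length` (4 B), `count` (8 B), so it starts at offset 4 + 8 = 12 and occupies 4 bytes.
Bytes at offsets 12..15: F1 9C 6D 5E.
Big-endian stores the most-significant byte at the lowest address.
The bytes are already most-significant first: 0xF19C6D5E.
0xF19C6D5E = 4053560670.

4053560670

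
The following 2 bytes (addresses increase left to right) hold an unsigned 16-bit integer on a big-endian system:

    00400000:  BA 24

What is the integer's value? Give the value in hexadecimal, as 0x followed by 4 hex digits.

Big-endian stores the most-significant byte at the lowest address.
The bytes are already most-significant first: 0xBA24.

0xBA24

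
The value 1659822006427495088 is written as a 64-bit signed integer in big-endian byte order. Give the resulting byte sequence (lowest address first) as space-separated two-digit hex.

1659822006427495088 in hexadecimal, padded to 64 bits, is 0x1708DF521B7CAAB0.
Split into bytes (most-significant first): 17 08 DF 52 1B 7C AA B0.
Big-endian stores the most-significant byte at the lowest address.
So the memory order matches the most-significant-first order: 17 08 DF 52 1B 7C AA B0.

17 08 DF 52 1B 7C AA B0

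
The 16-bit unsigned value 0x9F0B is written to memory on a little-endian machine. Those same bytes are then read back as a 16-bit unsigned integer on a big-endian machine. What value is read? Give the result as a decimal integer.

2975

Stored little-endian, the bytes at ascending addresses are 0B 9F.
Read back as big-endian, the last byte is least significant, giving 0x0B9F.
0x0B9F = 2975.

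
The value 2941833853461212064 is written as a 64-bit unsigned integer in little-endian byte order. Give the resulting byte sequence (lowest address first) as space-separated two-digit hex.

A0 2B C6 9F 4D 7E D3 28

2941833853461212064 in hexadecimal, padded to 64 bits, is 0x28D37E4D9FC62BA0.
Split into bytes (most-significant first): 28 D3 7E 4D 9F C6 2B A0.
Little-endian: lowest address holds the least-significant byte.
So at ascending addresses the bytes are A0 2B C6 9F 4D 7E D3 28.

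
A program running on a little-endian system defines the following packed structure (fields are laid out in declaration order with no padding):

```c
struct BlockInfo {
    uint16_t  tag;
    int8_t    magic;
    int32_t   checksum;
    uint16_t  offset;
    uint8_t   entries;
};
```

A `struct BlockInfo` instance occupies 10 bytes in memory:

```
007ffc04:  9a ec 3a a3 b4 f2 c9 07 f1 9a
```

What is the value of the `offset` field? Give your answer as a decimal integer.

61703

`offset` follows `tag` (2 B), `magic` (1 B), `checksum` (4 B), so it starts at offset 2 + 1 + 4 = 7 and occupies 2 bytes.
Bytes at offsets 7..8: 07 F1.
Little-endian: lowest address holds the least-significant byte.
Reassemble most-significant byte first: F1 07 → 0xF107.
0xF107 = 61703.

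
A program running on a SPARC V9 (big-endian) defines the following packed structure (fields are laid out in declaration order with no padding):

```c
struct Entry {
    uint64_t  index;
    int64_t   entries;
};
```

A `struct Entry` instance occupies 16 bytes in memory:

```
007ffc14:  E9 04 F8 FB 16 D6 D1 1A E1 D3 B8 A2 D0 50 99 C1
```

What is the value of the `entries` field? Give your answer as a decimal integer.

`entries` follows `index` (8 bytes), so it starts at byte offset 8 and occupies 8 bytes.
Bytes at offsets 8..15: E1 D3 B8 A2 D0 50 99 C1.
Big-endian stores the most-significant byte at the lowest address.
The bytes are already most-significant first: 0xE1D3B8A2D05099C1.
Top bit is set, so as a signed 64-bit value this is 0xE1D3B8A2D05099C1 − 2^64 = -2174191185670661695.

-2174191185670661695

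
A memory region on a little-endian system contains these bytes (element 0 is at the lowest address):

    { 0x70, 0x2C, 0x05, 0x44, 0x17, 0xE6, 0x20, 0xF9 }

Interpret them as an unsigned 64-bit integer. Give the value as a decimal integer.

17951601102298623088

Little-endian: lowest address holds the least-significant byte.
Reassemble most-significant byte first: F9 20 E6 17 44 05 2C 70 → 0xF920E61744052C70.
0xF920E61744052C70 = 17951601102298623088.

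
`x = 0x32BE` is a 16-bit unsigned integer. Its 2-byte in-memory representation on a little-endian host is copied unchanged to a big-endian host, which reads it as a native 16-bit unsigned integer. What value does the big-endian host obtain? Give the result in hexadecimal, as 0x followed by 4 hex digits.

Stored little-endian, the bytes at ascending addresses are BE 32.
Read back as big-endian, the last byte is least significant, giving 0xBE32.

0xBE32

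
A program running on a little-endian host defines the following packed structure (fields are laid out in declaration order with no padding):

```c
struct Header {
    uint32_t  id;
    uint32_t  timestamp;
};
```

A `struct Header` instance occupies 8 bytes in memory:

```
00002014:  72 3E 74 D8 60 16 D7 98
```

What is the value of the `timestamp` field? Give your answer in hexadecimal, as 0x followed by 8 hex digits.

0x98D71660

`timestamp` follows `id` (4 bytes), so it starts at byte offset 4 and occupies 4 bytes.
Bytes at offsets 4..7: 60 16 D7 98.
Little-endian: lowest address holds the least-significant byte.
Reassemble most-significant byte first: 98 D7 16 60 → 0x98D71660.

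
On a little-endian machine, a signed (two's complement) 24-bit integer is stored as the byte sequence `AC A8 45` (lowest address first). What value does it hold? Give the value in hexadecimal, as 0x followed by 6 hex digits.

In little-endian order the low byte comes first in memory.
Reassemble most-significant byte first: 45 A8 AC → 0x45A8AC.

0x45A8AC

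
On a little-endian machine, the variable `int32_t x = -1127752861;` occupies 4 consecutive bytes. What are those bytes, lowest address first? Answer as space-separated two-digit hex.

Two's complement of -1127752861 in 32 bits: 1127752861 = 0x4338249D; invert → 0xBCC7DB62; add 1 → 0xBCC7DB63.
Split into bytes (most-significant first): BC C7 DB 63.
Little-endian: lowest address holds the least-significant byte.
So at ascending addresses the bytes are 63 DB C7 BC.

63 DB C7 BC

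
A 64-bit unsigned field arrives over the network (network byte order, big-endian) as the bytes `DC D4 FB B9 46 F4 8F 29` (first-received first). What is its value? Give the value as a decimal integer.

15912620156584759081

In big-endian order the high byte comes first in memory.
The bytes are already most-significant first: 0xDCD4FBB946F48F29.
0xDCD4FBB946F48F29 = 15912620156584759081.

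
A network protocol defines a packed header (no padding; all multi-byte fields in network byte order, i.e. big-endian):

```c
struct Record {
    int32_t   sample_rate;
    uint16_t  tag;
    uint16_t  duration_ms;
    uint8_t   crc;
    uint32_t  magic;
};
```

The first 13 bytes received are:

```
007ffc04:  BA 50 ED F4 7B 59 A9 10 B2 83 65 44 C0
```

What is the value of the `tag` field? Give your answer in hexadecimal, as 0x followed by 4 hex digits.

`tag` follows `sample_rate` (4 bytes), so it starts at byte offset 4 and occupies 2 bytes.
Bytes at offsets 4..5: 7B 59.
In big-endian order the high byte comes first in memory.
The bytes are already most-significant first: 0x7B59.

0x7B59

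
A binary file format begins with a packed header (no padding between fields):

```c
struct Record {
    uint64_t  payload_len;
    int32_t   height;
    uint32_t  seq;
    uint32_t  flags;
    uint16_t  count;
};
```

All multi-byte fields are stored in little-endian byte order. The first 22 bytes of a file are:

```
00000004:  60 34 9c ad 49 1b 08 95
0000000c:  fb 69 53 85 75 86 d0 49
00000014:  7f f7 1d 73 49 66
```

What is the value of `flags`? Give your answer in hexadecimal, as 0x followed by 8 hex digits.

0x731DF77F

`flags` follows `payload_len` (8 B), `height` (4 B), `seq` (4 B), so it starts at offset 8 + 4 + 4 = 16 and occupies 4 bytes.
Bytes at offsets 16..19: 7F F7 1D 73.
Little-endian: lowest address holds the least-significant byte.
Reassemble most-significant byte first: 73 1D F7 7F → 0x731DF77F.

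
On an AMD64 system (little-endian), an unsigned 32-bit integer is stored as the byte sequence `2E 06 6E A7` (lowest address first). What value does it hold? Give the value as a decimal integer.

In little-endian order the low byte comes first in memory.
Reassemble most-significant byte first: A7 6E 06 2E → 0xA76E062E.
0xA76E062E = 2809005614.

2809005614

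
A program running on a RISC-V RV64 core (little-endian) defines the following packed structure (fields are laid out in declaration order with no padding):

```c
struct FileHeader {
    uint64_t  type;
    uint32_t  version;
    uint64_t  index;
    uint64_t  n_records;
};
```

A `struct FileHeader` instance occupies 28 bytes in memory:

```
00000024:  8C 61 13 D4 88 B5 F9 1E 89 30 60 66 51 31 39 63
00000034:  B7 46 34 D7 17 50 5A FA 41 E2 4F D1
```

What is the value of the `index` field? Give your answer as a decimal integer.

`index` follows `type` (8 B), `version` (4 B), so it starts at offset 8 + 4 = 12 and occupies 8 bytes.
Bytes at offsets 12..19: 51 31 39 63 B7 46 34 D7.
Little-endian stores the least-significant byte at the lowest address.
Reassemble most-significant byte first: D7 34 46 B7 63 39 31 51 → 0xD73446B763393151.
0xD73446B763393151 = 15507097170401112401.

15507097170401112401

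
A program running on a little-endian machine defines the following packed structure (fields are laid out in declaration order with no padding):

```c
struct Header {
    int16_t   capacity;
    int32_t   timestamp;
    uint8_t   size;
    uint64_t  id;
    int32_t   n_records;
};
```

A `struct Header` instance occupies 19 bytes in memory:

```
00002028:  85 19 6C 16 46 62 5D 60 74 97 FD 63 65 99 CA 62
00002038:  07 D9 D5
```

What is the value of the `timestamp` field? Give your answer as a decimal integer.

1648760428

`timestamp` follows `capacity` (2 bytes), so it starts at byte offset 2 and occupies 4 bytes.
Bytes at offsets 2..5: 6C 16 46 62.
In little-endian order the low byte comes first in memory.
Reassemble most-significant byte first: 62 46 16 6C → 0x6246166C.
0x6246166C = 1648760428.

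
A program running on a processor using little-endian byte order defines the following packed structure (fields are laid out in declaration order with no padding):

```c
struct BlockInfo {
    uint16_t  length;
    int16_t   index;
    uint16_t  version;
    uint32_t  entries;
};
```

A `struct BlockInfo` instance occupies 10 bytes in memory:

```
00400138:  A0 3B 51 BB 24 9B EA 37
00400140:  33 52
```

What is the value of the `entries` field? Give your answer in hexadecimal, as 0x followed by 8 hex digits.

0x523337EA

`entries` follows `length` (2 B), `index` (2 B), `version` (2 B), so it starts at offset 2 + 2 + 2 = 6 and occupies 4 bytes.
Bytes at offsets 6..9: EA 37 33 52.
In little-endian order the low byte comes first in memory.
Reassemble most-significant byte first: 52 33 37 EA → 0x523337EA.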